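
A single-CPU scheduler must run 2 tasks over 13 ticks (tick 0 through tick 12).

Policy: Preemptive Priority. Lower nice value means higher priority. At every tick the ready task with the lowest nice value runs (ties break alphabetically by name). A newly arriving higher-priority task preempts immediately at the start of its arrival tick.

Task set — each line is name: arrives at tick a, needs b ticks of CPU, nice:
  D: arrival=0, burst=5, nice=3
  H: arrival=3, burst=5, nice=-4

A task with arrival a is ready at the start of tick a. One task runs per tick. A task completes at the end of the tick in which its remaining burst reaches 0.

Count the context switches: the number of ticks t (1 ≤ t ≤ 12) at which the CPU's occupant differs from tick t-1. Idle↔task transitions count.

context switches = 3

t=0: ready={D} → run D
t=1: ready={D} → run D
t=2: ready={D} → run D
t=3: ready={D,H} → run H
t=4: ready={D,H} → run H
t=5: ready={D,H} → run H
t=6: ready={D,H} → run H
t=7: ready={D,H} → run H
t=8: ready={D} → run D
t=9: ready={D} → run D
t=10: (idle)
t=11: (idle)
t=12: (idle)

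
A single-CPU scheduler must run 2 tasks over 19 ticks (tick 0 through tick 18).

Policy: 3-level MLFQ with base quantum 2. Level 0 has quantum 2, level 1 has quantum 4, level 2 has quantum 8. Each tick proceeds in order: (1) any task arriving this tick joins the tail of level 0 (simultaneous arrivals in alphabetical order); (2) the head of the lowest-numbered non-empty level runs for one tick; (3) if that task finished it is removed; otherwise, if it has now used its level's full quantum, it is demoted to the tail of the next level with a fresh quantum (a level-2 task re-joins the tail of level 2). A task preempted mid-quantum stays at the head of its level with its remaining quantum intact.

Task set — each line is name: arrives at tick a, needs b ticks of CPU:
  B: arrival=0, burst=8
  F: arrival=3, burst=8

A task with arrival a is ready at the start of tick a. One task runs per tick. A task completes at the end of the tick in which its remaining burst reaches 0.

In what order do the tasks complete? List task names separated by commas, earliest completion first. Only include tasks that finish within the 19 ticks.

completion order = B, F

t=0: L0/L1/L2 = B/-/- → run B
t=1: L0/L1/L2 = B/-/- → run B
t=2: L0/L1/L2 = -/B/- → run B
t=3: L0/L1/L2 = F/B/- → run F
t=4: L0/L1/L2 = F/B/- → run F
t=5: L0/L1/L2 = -/BF/- → run B
t=6: L0/L1/L2 = -/BF/- → run B
t=7: L0/L1/L2 = -/BF/- → run B
t=8: L0/L1/L2 = -/F/B → run F
t=9: L0/L1/L2 = -/F/B → run F
t=10: L0/L1/L2 = -/F/B → run F
t=11: L0/L1/L2 = -/F/B → run F
t=12: L0/L1/L2 = -/-/BF → run B
t=13: L0/L1/L2 = -/-/BF → run B
t=14: L0/L1/L2 = -/-/F → run F
t=15: L0/L1/L2 = -/-/F → run F
t=16: (idle)
t=17: (idle)
t=18: (idle)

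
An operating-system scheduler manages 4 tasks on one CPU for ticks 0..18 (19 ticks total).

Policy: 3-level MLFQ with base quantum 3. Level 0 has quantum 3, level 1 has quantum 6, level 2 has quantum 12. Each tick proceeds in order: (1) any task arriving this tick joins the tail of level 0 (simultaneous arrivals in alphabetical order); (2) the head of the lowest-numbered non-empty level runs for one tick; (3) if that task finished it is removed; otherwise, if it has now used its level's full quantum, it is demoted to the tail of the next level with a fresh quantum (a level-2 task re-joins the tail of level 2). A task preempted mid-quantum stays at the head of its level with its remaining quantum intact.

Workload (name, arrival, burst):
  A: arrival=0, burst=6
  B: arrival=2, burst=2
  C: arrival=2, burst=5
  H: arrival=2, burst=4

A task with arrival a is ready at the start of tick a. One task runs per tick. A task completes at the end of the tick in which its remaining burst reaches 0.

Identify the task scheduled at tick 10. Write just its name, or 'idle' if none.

running at tick 10 = H

t=0: L0/L1/L2 = A/-/- → run A
t=1: L0/L1/L2 = A/-/- → run A
t=2: L0/L1/L2 = ABCH/-/- → run A
t=3: L0/L1/L2 = BCH/A/- → run B
t=4: L0/L1/L2 = BCH/A/- → run B
t=5: L0/L1/L2 = CH/A/- → run C
t=6: L0/L1/L2 = CH/A/- → run C
t=7: L0/L1/L2 = CH/A/- → run C
t=8: L0/L1/L2 = H/AC/- → run H
t=9: L0/L1/L2 = H/AC/- → run H
t=10: L0/L1/L2 = H/AC/- → run H
t=11: L0/L1/L2 = -/ACH/- → run A
t=12: L0/L1/L2 = -/ACH/- → run A
t=13: L0/L1/L2 = -/ACH/- → run A
t=14: L0/L1/L2 = -/CH/- → run C
t=15: L0/L1/L2 = -/CH/- → run C
t=16: L0/L1/L2 = -/H/- → run H
t=17: (idle)
t=18: (idle)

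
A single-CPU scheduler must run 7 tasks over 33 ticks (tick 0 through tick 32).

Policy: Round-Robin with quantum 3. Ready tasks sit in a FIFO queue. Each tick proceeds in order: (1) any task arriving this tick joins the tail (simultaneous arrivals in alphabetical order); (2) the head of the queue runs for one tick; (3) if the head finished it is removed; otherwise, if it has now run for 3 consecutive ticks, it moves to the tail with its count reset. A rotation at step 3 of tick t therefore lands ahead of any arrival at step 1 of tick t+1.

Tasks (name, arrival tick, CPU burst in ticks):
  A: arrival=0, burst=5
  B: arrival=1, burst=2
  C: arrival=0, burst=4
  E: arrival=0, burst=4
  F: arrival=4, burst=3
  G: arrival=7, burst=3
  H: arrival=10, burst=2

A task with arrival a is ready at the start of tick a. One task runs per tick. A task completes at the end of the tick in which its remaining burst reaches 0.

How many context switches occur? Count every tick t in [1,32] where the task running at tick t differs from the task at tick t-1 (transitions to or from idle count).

context switches = 10

t=0: queue=[A,C,E] q_used=0 → run A
t=1: queue=[A,C,E,B] q_used=1 → run A
t=2: queue=[A,C,E,B] q_used=2 → run A
t=3: queue=[C,E,B,A] q_used=0 → run C
t=4: queue=[C,E,B,A,F] q_used=1 → run C
t=5: queue=[C,E,B,A,F] q_used=2 → run C
t=6: queue=[E,B,A,F,C] q_used=0 → run E
t=7: queue=[E,B,A,F,C,G] q_used=1 → run E
t=8: queue=[E,B,A,F,C,G] q_used=2 → run E
t=9: queue=[B,A,F,C,G,E] q_used=0 → run B
t=10: queue=[B,A,F,C,G,E,H] q_used=1 → run B
t=11: queue=[A,F,C,G,E,H] q_used=0 → run A
t=12: queue=[A,F,C,G,E,H] q_used=1 → run A
t=13: queue=[F,C,G,E,H] q_used=0 → run F
t=14: queue=[F,C,G,E,H] q_used=1 → run F
t=15: queue=[F,C,G,E,H] q_used=2 → run F
t=16: queue=[C,G,E,H] q_used=0 → run C
t=17: queue=[G,E,H] q_used=0 → run G
t=18: queue=[G,E,H] q_used=1 → run G
t=19: queue=[G,E,H] q_used=2 → run G
t=20: queue=[E,H] q_used=0 → run E
t=21: queue=[H] q_used=0 → run H
t=22: queue=[H] q_used=1 → run H
t=23: (idle)
t=24: (idle)
t=25: (idle)
t=26: (idle)
t=27: (idle)
t=28: (idle)
t=29: (idle)
t=30: (idle)
t=31: (idle)
t=32: (idle)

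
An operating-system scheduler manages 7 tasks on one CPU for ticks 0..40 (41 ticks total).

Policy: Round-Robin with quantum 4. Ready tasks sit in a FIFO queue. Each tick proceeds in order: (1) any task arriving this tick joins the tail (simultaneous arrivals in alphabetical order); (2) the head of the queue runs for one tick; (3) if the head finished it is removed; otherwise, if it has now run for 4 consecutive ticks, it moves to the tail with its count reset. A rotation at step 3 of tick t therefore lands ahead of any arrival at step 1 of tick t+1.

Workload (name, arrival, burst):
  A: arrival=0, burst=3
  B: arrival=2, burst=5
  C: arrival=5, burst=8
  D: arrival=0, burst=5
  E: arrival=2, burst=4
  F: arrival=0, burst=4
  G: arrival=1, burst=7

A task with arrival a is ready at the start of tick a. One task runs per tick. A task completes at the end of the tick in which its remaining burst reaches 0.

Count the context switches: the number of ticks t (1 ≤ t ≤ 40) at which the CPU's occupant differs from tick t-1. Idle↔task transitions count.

t=0: queue=[A,D,F] q_used=0 → run A
t=1: queue=[A,D,F,G] q_used=1 → run A
t=2: queue=[A,D,F,G,B,E] q_used=2 → run A
t=3: queue=[D,F,G,B,E] q_used=0 → run D
t=4: queue=[D,F,G,B,E] q_used=1 → run D
t=5: queue=[D,F,G,B,E,C] q_used=2 → run D
t=6: queue=[D,F,G,B,E,C] q_used=3 → run D
t=7: queue=[F,G,B,E,C,D] q_used=0 → run F
t=8: queue=[F,G,B,E,C,D] q_used=1 → run F
t=9: queue=[F,G,B,E,C,D] q_used=2 → run F
t=10: queue=[F,G,B,E,C,D] q_used=3 → run F
t=11: queue=[G,B,E,C,D] q_used=0 → run G
t=12: queue=[G,B,E,C,D] q_used=1 → run G
t=13: queue=[G,B,E,C,D] q_used=2 → run G
t=14: queue=[G,B,E,C,D] q_used=3 → run G
t=15: queue=[B,E,C,D,G] q_used=0 → run B
t=16: queue=[B,E,C,D,G] q_used=1 → run B
t=17: queue=[B,E,C,D,G] q_used=2 → run B
t=18: queue=[B,E,C,D,G] q_used=3 → run B
t=19: queue=[E,C,D,G,B] q_used=0 → run E
t=20: queue=[E,C,D,G,B] q_used=1 → run E
t=21: queue=[E,C,D,G,B] q_used=2 → run E
t=22: queue=[E,C,D,G,B] q_used=3 → run E
t=23: queue=[C,D,G,B] q_used=0 → run C
t=24: queue=[C,D,G,B] q_used=1 → run C
t=25: queue=[C,D,G,B] q_used=2 → run C
t=26: queue=[C,D,G,B] q_used=3 → run C
t=27: queue=[D,G,B,C] q_used=0 → run D
t=28: queue=[G,B,C] q_used=0 → run G
t=29: queue=[G,B,C] q_used=1 → run G
t=30: queue=[G,B,C] q_used=2 → run G
t=31: queue=[B,C] q_used=0 → run B
t=32: queue=[C] q_used=0 → run C
t=33: queue=[C] q_used=1 → run C
t=34: queue=[C] q_used=2 → run C
t=35: queue=[C] q_used=3 → run C
t=36: (idle)
t=37: (idle)
t=38: (idle)
t=39: (idle)
t=40: (idle)

context switches = 11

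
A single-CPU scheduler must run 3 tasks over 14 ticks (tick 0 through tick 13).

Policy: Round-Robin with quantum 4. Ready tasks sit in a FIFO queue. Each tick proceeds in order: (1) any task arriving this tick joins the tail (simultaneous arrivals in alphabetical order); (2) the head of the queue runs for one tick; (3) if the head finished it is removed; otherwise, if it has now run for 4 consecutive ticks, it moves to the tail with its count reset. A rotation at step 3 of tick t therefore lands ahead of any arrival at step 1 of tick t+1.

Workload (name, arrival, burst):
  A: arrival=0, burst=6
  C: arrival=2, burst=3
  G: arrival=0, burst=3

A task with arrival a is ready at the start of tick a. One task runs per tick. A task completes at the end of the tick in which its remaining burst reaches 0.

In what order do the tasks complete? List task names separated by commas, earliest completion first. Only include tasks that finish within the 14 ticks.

t=0: queue=[A,G] q_used=0 → run A
t=1: queue=[A,G] q_used=1 → run A
t=2: queue=[A,G,C] q_used=2 → run A
t=3: queue=[A,G,C] q_used=3 → run A
t=4: queue=[G,C,A] q_used=0 → run G
t=5: queue=[G,C,A] q_used=1 → run G
t=6: queue=[G,C,A] q_used=2 → run G
t=7: queue=[C,A] q_used=0 → run C
t=8: queue=[C,A] q_used=1 → run C
t=9: queue=[C,A] q_used=2 → run C
t=10: queue=[A] q_used=0 → run A
t=11: queue=[A] q_used=1 → run A
t=12: (idle)
t=13: (idle)

completion order = G, C, A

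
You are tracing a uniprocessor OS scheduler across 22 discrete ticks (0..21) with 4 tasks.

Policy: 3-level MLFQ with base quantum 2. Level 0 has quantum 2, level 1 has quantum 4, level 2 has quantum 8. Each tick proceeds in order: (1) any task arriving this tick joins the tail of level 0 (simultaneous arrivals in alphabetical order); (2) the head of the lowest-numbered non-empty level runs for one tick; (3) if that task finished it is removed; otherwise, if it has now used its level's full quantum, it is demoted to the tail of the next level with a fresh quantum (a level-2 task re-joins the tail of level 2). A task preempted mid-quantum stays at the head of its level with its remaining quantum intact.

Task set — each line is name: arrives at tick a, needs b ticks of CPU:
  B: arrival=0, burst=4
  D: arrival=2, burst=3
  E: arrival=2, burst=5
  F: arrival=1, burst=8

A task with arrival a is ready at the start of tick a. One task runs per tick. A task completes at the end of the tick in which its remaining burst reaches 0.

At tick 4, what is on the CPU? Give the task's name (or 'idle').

running at tick 4 = D

t=0: L0/L1/L2 = B/-/- → run B
t=1: L0/L1/L2 = BF/-/- → run B
t=2: L0/L1/L2 = FDE/B/- → run F
t=3: L0/L1/L2 = FDE/B/- → run F
t=4: L0/L1/L2 = DE/BF/- → run D
t=5: L0/L1/L2 = DE/BF/- → run D
t=6: L0/L1/L2 = E/BFD/- → run E
t=7: L0/L1/L2 = E/BFD/- → run E
t=8: L0/L1/L2 = -/BFDE/- → run B
t=9: L0/L1/L2 = -/BFDE/- → run B
t=10: L0/L1/L2 = -/FDE/- → run F
t=11: L0/L1/L2 = -/FDE/- → run F
t=12: L0/L1/L2 = -/FDE/- → run F
t=13: L0/L1/L2 = -/FDE/- → run F
t=14: L0/L1/L2 = -/DE/F → run D
t=15: L0/L1/L2 = -/E/F → run E
t=16: L0/L1/L2 = -/E/F → run E
t=17: L0/L1/L2 = -/E/F → run E
t=18: L0/L1/L2 = -/-/F → run F
t=19: L0/L1/L2 = -/-/F → run F
t=20: (idle)
t=21: (idle)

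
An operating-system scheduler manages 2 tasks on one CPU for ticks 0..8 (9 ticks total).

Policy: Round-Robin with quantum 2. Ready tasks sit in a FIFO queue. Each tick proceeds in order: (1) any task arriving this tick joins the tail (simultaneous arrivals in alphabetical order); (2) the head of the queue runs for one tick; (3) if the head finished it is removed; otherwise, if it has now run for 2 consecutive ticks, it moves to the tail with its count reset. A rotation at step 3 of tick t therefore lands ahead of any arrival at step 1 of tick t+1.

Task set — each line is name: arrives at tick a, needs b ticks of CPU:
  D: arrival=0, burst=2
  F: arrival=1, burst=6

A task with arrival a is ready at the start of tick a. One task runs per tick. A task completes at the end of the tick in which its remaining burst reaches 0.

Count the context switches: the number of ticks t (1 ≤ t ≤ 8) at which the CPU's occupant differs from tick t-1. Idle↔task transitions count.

context switches = 2

t=0: queue=[D] q_used=0 → run D
t=1: queue=[D,F] q_used=1 → run D
t=2: queue=[F] q_used=0 → run F
t=3: queue=[F] q_used=1 → run F
t=4: queue=[F] q_used=0 → run F
t=5: queue=[F] q_used=1 → run F
t=6: queue=[F] q_used=0 → run F
t=7: queue=[F] q_used=1 → run F
t=8: (idle)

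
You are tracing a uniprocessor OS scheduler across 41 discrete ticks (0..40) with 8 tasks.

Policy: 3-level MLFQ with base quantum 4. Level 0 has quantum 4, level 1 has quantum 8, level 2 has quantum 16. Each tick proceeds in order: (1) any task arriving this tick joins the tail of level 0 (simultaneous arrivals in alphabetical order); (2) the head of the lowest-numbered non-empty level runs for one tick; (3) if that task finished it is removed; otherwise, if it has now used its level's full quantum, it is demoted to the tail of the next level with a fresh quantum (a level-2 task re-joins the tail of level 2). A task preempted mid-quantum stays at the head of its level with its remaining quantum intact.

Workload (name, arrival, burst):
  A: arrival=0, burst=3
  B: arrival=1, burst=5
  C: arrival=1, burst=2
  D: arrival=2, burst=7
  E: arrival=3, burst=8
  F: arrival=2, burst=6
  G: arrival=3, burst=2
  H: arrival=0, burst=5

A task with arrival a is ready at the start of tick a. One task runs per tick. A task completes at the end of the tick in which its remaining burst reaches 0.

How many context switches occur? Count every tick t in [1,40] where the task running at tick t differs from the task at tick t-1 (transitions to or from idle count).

context switches = 13

t=0: L0/L1/L2 = AH/-/- → run A
t=1: L0/L1/L2 = AHBC/-/- → run A
t=2: L0/L1/L2 = AHBCDF/-/- → run A
t=3: L0/L1/L2 = HBCDFEG/-/- → run H
t=4: L0/L1/L2 = HBCDFEG/-/- → run H
t=5: L0/L1/L2 = HBCDFEG/-/- → run H
t=6: L0/L1/L2 = HBCDFEG/-/- → run H
t=7: L0/L1/L2 = BCDFEG/H/- → run B
t=8: L0/L1/L2 = BCDFEG/H/- → run B
t=9: L0/L1/L2 = BCDFEG/H/- → run B
t=10: L0/L1/L2 = BCDFEG/H/- → run B
t=11: L0/L1/L2 = CDFEG/HB/- → run C
t=12: L0/L1/L2 = CDFEG/HB/- → run C
t=13: L0/L1/L2 = DFEG/HB/- → run D
t=14: L0/L1/L2 = DFEG/HB/- → run D
t=15: L0/L1/L2 = DFEG/HB/- → run D
t=16: L0/L1/L2 = DFEG/HB/- → run D
t=17: L0/L1/L2 = FEG/HBD/- → run F
t=18: L0/L1/L2 = FEG/HBD/- → run F
t=19: L0/L1/L2 = FEG/HBD/- → run F
t=20: L0/L1/L2 = FEG/HBD/- → run F
t=21: L0/L1/L2 = EG/HBDF/- → run E
t=22: L0/L1/L2 = EG/HBDF/- → run E
t=23: L0/L1/L2 = EG/HBDF/- → run E
t=24: L0/L1/L2 = EG/HBDF/- → run E
t=25: L0/L1/L2 = G/HBDFE/- → run G
t=26: L0/L1/L2 = G/HBDFE/- → run G
t=27: L0/L1/L2 = -/HBDFE/- → run H
t=28: L0/L1/L2 = -/BDFE/- → run B
t=29: L0/L1/L2 = -/DFE/- → run D
t=30: L0/L1/L2 = -/DFE/- → run D
t=31: L0/L1/L2 = -/DFE/- → run D
t=32: L0/L1/L2 = -/FE/- → run F
t=33: L0/L1/L2 = -/FE/- → run F
t=34: L0/L1/L2 = -/E/- → run E
t=35: L0/L1/L2 = -/E/- → run E
t=36: L0/L1/L2 = -/E/- → run E
t=37: L0/L1/L2 = -/E/- → run E
t=38: (idle)
t=39: (idle)
t=40: (idle)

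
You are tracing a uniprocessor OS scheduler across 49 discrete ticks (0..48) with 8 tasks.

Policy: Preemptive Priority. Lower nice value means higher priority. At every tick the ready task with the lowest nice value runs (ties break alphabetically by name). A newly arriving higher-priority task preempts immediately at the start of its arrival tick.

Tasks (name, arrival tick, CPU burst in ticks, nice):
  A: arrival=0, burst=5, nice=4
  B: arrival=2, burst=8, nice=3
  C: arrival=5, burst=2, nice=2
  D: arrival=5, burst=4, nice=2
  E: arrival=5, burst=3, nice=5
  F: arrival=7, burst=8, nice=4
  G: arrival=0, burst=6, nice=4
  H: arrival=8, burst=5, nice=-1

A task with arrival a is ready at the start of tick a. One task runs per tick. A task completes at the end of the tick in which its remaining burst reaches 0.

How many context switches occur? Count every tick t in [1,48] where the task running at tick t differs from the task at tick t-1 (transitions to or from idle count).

t=0: ready={A,G} → run A
t=1: ready={A,G} → run A
t=2: ready={A,B,G} → run B
t=3: ready={A,B,G} → run B
t=4: ready={A,B,G} → run B
t=5: ready={A,B,C,D,E,G} → run C
t=6: ready={A,B,C,D,E,G} → run C
t=7: ready={A,B,D,E,F,G} → run D
t=8: ready={A,B,D,E,F,G,H} → run H
t=9: ready={A,B,D,E,F,G,H} → run H
t=10: ready={A,B,D,E,F,G,H} → run H
t=11: ready={A,B,D,E,F,G,H} → run H
t=12: ready={A,B,D,E,F,G,H} → run H
t=13: ready={A,B,D,E,F,G} → run D
t=14: ready={A,B,D,E,F,G} → run D
t=15: ready={A,B,D,E,F,G} → run D
t=16: ready={A,B,E,F,G} → run B
t=17: ready={A,B,E,F,G} → run B
t=18: ready={A,B,E,F,G} → run B
t=19: ready={A,B,E,F,G} → run B
t=20: ready={A,B,E,F,G} → run B
t=21: ready={A,E,F,G} → run A
t=22: ready={A,E,F,G} → run A
t=23: ready={A,E,F,G} → run A
t=24: ready={E,F,G} → run F
t=25: ready={E,F,G} → run F
t=26: ready={E,F,G} → run F
t=27: ready={E,F,G} → run F
t=28: ready={E,F,G} → run F
t=29: ready={E,F,G} → run F
t=30: ready={E,F,G} → run F
t=31: ready={E,F,G} → run F
t=32: ready={E,G} → run G
t=33: ready={E,G} → run G
t=34: ready={E,G} → run G
t=35: ready={E,G} → run G
t=36: ready={E,G} → run G
t=37: ready={E,G} → run G
t=38: ready={E} → run E
t=39: ready={E} → run E
t=40: ready={E} → run E
t=41: (idle)
t=42: (idle)
t=43: (idle)
t=44: (idle)
t=45: (idle)
t=46: (idle)
t=47: (idle)
t=48: (idle)

context switches = 11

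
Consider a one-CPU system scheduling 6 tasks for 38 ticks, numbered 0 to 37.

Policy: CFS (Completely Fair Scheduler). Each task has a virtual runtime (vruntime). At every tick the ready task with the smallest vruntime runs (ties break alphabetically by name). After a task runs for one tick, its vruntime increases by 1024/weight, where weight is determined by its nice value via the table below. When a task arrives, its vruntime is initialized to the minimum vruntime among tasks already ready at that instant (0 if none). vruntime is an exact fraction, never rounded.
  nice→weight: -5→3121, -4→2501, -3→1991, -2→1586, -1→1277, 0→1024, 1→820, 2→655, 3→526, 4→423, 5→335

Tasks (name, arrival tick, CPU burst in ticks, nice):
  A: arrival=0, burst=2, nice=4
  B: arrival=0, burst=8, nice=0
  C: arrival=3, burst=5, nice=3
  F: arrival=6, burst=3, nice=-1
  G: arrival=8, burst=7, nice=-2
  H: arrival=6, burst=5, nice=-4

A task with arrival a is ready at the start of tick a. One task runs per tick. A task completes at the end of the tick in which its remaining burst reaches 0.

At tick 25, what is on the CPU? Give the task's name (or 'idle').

t=0: vr[A=0 B=0] → run A
t=1: vr[A=1024/423 B=0] → run B
t=2: vr[A=1024/423 B=1] → run B
t=3: vr[A=1024/423 B=2 C=2] → run B
t=4: vr[A=1024/423 B=3 C=2] → run C
t=5: vr[A=1024/423 B=3 C=1038/263] → run A
t=6: vr[B=3 C=1038/263 F=3 H=3] → run B
t=7: vr[B=4 C=1038/263 F=3 H=3] → run F
t=8: vr[B=4 C=1038/263 F=4855/1277 G=3 H=3] → run G
t=9: vr[B=4 C=1038/263 F=4855/1277 G=2891/793 H=3] → run H
t=10: vr[B=4 C=1038/263 F=4855/1277 G=2891/793 H=8527/2501] → run H
t=11: vr[B=4 C=1038/263 F=4855/1277 G=2891/793 H=9551/2501] → run G
t=12: vr[B=4 C=1038/263 F=4855/1277 G=3403/793 H=9551/2501] → run F
t=13: vr[B=4 C=1038/263 F=5879/1277 G=3403/793 H=9551/2501] → run H
t=14: vr[B=4 C=1038/263 F=5879/1277 G=3403/793 H=10575/2501] → run C
t=15: vr[B=4 C=1550/263 F=5879/1277 G=3403/793 H=10575/2501] → run B
t=16: vr[B=5 C=1550/263 F=5879/1277 G=3403/793 H=10575/2501] → run H
t=17: vr[B=5 C=1550/263 F=5879/1277 G=3403/793 H=11599/2501] → run G
t=18: vr[B=5 C=1550/263 F=5879/1277 G=3915/793 H=11599/2501] → run F
t=19: vr[B=5 C=1550/263 G=3915/793 H=11599/2501] → run H
t=20: vr[B=5 C=1550/263 G=3915/793] → run G
t=21: vr[B=5 C=1550/263 G=4427/793] → run B
t=22: vr[B=6 C=1550/263 G=4427/793] → run G
t=23: vr[B=6 C=1550/263 G=4939/793] → run C
t=24: vr[B=6 C=2062/263 G=4939/793] → run B
t=25: vr[B=7 C=2062/263 G=4939/793] → run G
t=26: vr[B=7 C=2062/263 G=5451/793] → run G
t=27: vr[B=7 C=2062/263] → run B
t=28: vr[C=2062/263] → run C
t=29: vr[C=2574/263] → run C
t=30: (idle)
t=31: (idle)
t=32: (idle)
t=33: (idle)
t=34: (idle)
t=35: (idle)
t=36: (idle)
t=37: (idle)

running at tick 25 = G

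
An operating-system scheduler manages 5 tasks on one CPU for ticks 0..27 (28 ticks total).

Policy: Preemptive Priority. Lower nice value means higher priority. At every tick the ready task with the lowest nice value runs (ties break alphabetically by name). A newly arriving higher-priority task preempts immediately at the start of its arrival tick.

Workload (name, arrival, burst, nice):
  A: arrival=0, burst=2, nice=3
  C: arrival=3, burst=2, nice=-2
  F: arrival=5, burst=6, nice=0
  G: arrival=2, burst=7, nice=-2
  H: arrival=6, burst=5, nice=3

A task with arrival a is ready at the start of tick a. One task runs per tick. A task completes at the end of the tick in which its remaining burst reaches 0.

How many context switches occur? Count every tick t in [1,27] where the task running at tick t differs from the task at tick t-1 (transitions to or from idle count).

t=0: ready={A} → run A
t=1: ready={A} → run A
t=2: ready={G} → run G
t=3: ready={C,G} → run C
t=4: ready={C,G} → run C
t=5: ready={F,G} → run G
t=6: ready={F,G,H} → run G
t=7: ready={F,G,H} → run G
t=8: ready={F,G,H} → run G
t=9: ready={F,G,H} → run G
t=10: ready={F,G,H} → run G
t=11: ready={F,H} → run F
t=12: ready={F,H} → run F
t=13: ready={F,H} → run F
t=14: ready={F,H} → run F
t=15: ready={F,H} → run F
t=16: ready={F,H} → run F
t=17: ready={H} → run H
t=18: ready={H} → run H
t=19: ready={H} → run H
t=20: ready={H} → run H
t=21: ready={H} → run H
t=22: (idle)
t=23: (idle)
t=24: (idle)
t=25: (idle)
t=26: (idle)
t=27: (idle)

context switches = 6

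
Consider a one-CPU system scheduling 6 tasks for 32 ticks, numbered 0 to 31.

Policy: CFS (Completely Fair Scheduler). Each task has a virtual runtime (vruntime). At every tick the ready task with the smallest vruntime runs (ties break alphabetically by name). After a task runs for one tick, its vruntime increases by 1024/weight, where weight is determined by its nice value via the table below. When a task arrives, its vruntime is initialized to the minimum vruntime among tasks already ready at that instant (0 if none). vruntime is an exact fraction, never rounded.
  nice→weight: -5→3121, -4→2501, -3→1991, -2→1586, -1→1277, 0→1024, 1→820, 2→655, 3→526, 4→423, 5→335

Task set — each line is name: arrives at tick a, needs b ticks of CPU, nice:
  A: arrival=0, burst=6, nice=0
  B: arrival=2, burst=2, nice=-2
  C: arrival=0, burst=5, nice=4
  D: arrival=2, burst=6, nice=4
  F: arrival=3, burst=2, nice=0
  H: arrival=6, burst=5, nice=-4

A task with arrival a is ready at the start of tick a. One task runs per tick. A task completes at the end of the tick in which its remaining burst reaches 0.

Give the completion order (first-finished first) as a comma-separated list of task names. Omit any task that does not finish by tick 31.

t=0: vr[A=0 C=0] → run A
t=1: vr[A=1 C=0] → run C
t=2: vr[A=1 B=1 C=1024/423 D=1] → run A
t=3: vr[A=2 B=1 C=1024/423 D=1 F=1] → run B
t=4: vr[A=2 B=1305/793 C=1024/423 D=1 F=1] → run D
t=5: vr[A=2 B=1305/793 C=1024/423 D=1447/423 F=1] → run F
t=6: vr[A=2 B=1305/793 C=1024/423 D=1447/423 F=2 H=1305/793] → run B
t=7: vr[A=2 C=1024/423 D=1447/423 F=2 H=1305/793] → run H
t=8: vr[A=2 C=1024/423 D=1447/423 F=2 H=66817/32513] → run A
t=9: vr[A=3 C=1024/423 D=1447/423 F=2 H=66817/32513] → run F
t=10: vr[A=3 C=1024/423 D=1447/423 H=66817/32513] → run H
t=11: vr[A=3 C=1024/423 D=1447/423 H=80129/32513] → run C
t=12: vr[A=3 C=2048/423 D=1447/423 H=80129/32513] → run H
t=13: vr[A=3 C=2048/423 D=1447/423 H=93441/32513] → run H
t=14: vr[A=3 C=2048/423 D=1447/423 H=106753/32513] → run A
t=15: vr[A=4 C=2048/423 D=1447/423 H=106753/32513] → run H
t=16: vr[A=4 C=2048/423 D=1447/423] → run D
t=17: vr[A=4 C=2048/423 D=2471/423] → run A
t=18: vr[A=5 C=2048/423 D=2471/423] → run C
t=19: vr[A=5 C=1024/141 D=2471/423] → run A
t=20: vr[C=1024/141 D=2471/423] → run D
t=21: vr[C=1024/141 D=1165/141] → run C
t=22: vr[C=4096/423 D=1165/141] → run D
t=23: vr[C=4096/423 D=4519/423] → run C
t=24: vr[D=4519/423] → run D
t=25: vr[D=5543/423] → run D
t=26: (idle)
t=27: (idle)
t=28: (idle)
t=29: (idle)
t=30: (idle)
t=31: (idle)

completion order = B, F, H, A, C, D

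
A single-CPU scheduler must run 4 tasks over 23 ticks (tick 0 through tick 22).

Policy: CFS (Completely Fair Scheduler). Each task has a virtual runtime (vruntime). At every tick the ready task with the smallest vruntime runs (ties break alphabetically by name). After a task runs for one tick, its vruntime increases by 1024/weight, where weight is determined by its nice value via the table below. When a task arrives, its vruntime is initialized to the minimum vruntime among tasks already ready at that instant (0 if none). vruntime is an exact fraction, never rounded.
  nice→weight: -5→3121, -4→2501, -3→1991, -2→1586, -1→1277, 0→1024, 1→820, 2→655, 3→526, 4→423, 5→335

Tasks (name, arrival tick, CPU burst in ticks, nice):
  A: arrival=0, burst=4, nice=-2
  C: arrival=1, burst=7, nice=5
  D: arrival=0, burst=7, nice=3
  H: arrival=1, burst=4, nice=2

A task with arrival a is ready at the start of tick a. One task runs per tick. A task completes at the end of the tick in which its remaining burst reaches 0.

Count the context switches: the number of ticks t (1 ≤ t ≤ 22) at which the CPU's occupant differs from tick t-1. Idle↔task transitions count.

context switches = 18

t=0: vr[A=0 D=0] → run A
t=1: vr[A=512/793 C=0 D=0 H=0] → run C
t=2: vr[A=512/793 C=1024/335 D=0 H=0] → run D
t=3: vr[A=512/793 C=1024/335 D=512/263 H=0] → run H
t=4: vr[A=512/793 C=1024/335 D=512/263 H=1024/655] → run A
t=5: vr[A=1024/793 C=1024/335 D=512/263 H=1024/655] → run A
t=6: vr[A=1536/793 C=1024/335 D=512/263 H=1024/655] → run H
t=7: vr[A=1536/793 C=1024/335 D=512/263 H=2048/655] → run A
t=8: vr[C=1024/335 D=512/263 H=2048/655] → run D
t=9: vr[C=1024/335 D=1024/263 H=2048/655] → run C
t=10: vr[C=2048/335 D=1024/263 H=2048/655] → run H
t=11: vr[C=2048/335 D=1024/263 H=3072/655] → run D
t=12: vr[C=2048/335 D=1536/263 H=3072/655] → run H
t=13: vr[C=2048/335 D=1536/263] → run D
t=14: vr[C=2048/335 D=2048/263] → run C
t=15: vr[C=3072/335 D=2048/263] → run D
t=16: vr[C=3072/335 D=2560/263] → run C
t=17: vr[C=4096/335 D=2560/263] → run D
t=18: vr[C=4096/335 D=3072/263] → run D
t=19: vr[C=4096/335] → run C
t=20: vr[C=1024/67] → run C
t=21: vr[C=6144/335] → run C
t=22: (idle)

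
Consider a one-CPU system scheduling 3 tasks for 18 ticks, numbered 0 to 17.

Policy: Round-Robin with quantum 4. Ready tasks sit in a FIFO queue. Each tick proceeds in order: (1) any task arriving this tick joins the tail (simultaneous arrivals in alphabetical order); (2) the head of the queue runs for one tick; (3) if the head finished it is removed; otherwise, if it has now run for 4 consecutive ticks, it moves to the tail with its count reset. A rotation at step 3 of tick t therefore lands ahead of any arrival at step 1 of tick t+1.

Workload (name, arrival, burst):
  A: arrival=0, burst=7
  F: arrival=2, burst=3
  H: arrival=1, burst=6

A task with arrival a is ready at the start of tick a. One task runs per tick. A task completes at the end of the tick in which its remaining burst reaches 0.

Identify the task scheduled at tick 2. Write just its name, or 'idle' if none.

t=0: queue=[A] q_used=0 → run A
t=1: queue=[A,H] q_used=1 → run A
t=2: queue=[A,H,F] q_used=2 → run A
t=3: queue=[A,H,F] q_used=3 → run A
t=4: queue=[H,F,A] q_used=0 → run H
t=5: queue=[H,F,A] q_used=1 → run H
t=6: queue=[H,F,A] q_used=2 → run H
t=7: queue=[H,F,A] q_used=3 → run H
t=8: queue=[F,A,H] q_used=0 → run F
t=9: queue=[F,A,H] q_used=1 → run F
t=10: queue=[F,A,H] q_used=2 → run F
t=11: queue=[A,H] q_used=0 → run A
t=12: queue=[A,H] q_used=1 → run A
t=13: queue=[A,H] q_used=2 → run A
t=14: queue=[H] q_used=0 → run H
t=15: queue=[H] q_used=1 → run H
t=16: (idle)
t=17: (idle)

running at tick 2 = A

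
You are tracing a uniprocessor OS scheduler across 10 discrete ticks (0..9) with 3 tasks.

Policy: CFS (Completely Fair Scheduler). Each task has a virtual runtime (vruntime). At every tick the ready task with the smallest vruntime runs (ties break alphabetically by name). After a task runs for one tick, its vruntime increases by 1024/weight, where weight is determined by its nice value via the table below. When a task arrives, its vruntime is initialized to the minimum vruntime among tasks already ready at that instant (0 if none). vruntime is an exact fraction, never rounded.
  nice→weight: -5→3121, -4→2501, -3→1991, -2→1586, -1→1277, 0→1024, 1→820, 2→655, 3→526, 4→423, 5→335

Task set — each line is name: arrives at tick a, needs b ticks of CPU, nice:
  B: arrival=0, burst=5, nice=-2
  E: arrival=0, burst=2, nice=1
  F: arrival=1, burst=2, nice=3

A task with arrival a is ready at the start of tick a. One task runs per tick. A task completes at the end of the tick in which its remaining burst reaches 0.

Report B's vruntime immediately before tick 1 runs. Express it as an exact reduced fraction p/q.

vruntime(B, start of tick 1) = 512/793

t=0: vr[B=0 E=0] → run B
t=1: vr[B=512/793 E=0 F=0] → run E
t=2: vr[B=512/793 E=256/205 F=0] → run F
t=3: vr[B=512/793 E=256/205 F=512/263] → run B
t=4: vr[B=1024/793 E=256/205 F=512/263] → run E
t=5: vr[B=1024/793 F=512/263] → run B
t=6: vr[B=1536/793 F=512/263] → run B
t=7: vr[B=2048/793 F=512/263] → run F
t=8: vr[B=2048/793] → run B
t=9: (idle)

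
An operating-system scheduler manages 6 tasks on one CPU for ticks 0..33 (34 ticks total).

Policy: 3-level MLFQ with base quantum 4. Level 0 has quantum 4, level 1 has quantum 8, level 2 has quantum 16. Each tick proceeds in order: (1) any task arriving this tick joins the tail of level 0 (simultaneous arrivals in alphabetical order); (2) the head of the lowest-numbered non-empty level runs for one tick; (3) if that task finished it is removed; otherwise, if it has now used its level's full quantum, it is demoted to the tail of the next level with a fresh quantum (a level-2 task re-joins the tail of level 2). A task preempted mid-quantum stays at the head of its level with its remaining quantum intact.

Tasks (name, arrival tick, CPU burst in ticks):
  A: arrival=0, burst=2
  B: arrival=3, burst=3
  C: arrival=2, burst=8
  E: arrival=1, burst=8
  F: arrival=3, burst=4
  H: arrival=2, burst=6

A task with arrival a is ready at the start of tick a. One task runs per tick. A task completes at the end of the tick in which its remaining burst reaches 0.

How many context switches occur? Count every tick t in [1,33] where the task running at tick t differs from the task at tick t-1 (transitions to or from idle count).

t=0: L0/L1/L2 = A/-/- → run A
t=1: L0/L1/L2 = AE/-/- → run A
t=2: L0/L1/L2 = ECH/-/- → run E
t=3: L0/L1/L2 = ECHBF/-/- → run E
t=4: L0/L1/L2 = ECHBF/-/- → run E
t=5: L0/L1/L2 = ECHBF/-/- → run E
t=6: L0/L1/L2 = CHBF/E/- → run C
t=7: L0/L1/L2 = CHBF/E/- → run C
t=8: L0/L1/L2 = CHBF/E/- → run C
t=9: L0/L1/L2 = CHBF/E/- → run C
t=10: L0/L1/L2 = HBF/EC/- → run H
t=11: L0/L1/L2 = HBF/EC/- → run H
t=12: L0/L1/L2 = HBF/EC/- → run H
t=13: L0/L1/L2 = HBF/EC/- → run H
t=14: L0/L1/L2 = BF/ECH/- → run B
t=15: L0/L1/L2 = BF/ECH/- → run B
t=16: L0/L1/L2 = BF/ECH/- → run B
t=17: L0/L1/L2 = F/ECH/- → run F
t=18: L0/L1/L2 = F/ECH/- → run F
t=19: L0/L1/L2 = F/ECH/- → run F
t=20: L0/L1/L2 = F/ECH/- → run F
t=21: L0/L1/L2 = -/ECH/- → run E
t=22: L0/L1/L2 = -/ECH/- → run E
t=23: L0/L1/L2 = -/ECH/- → run E
t=24: L0/L1/L2 = -/ECH/- → run E
t=25: L0/L1/L2 = -/CH/- → run C
t=26: L0/L1/L2 = -/CH/- → run C
t=27: L0/L1/L2 = -/CH/- → run C
t=28: L0/L1/L2 = -/CH/- → run C
t=29: L0/L1/L2 = -/H/- → run H
t=30: L0/L1/L2 = -/H/- → run H
t=31: (idle)
t=32: (idle)
t=33: (idle)

context switches = 9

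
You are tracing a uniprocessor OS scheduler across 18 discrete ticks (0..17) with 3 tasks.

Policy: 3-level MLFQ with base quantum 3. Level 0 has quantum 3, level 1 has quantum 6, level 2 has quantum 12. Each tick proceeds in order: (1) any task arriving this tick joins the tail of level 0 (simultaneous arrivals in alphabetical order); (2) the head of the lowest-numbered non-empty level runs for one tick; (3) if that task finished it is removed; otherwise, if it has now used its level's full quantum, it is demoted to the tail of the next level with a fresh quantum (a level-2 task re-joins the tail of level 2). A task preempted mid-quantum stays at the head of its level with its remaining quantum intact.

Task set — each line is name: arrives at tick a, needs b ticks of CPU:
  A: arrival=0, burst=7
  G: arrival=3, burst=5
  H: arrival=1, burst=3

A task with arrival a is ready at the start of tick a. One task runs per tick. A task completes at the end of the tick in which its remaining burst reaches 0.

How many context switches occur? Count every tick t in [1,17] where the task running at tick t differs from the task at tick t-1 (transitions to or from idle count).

t=0: L0/L1/L2 = A/-/- → run A
t=1: L0/L1/L2 = AH/-/- → run A
t=2: L0/L1/L2 = AH/-/- → run A
t=3: L0/L1/L2 = HG/A/- → run H
t=4: L0/L1/L2 = HG/A/- → run H
t=5: L0/L1/L2 = HG/A/- → run H
t=6: L0/L1/L2 = G/A/- → run G
t=7: L0/L1/L2 = G/A/- → run G
t=8: L0/L1/L2 = G/A/- → run G
t=9: L0/L1/L2 = -/AG/- → run A
t=10: L0/L1/L2 = -/AG/- → run A
t=11: L0/L1/L2 = -/AG/- → run A
t=12: L0/L1/L2 = -/AG/- → run A
t=13: L0/L1/L2 = -/G/- → run G
t=14: L0/L1/L2 = -/G/- → run G
t=15: (idle)
t=16: (idle)
t=17: (idle)

context switches = 5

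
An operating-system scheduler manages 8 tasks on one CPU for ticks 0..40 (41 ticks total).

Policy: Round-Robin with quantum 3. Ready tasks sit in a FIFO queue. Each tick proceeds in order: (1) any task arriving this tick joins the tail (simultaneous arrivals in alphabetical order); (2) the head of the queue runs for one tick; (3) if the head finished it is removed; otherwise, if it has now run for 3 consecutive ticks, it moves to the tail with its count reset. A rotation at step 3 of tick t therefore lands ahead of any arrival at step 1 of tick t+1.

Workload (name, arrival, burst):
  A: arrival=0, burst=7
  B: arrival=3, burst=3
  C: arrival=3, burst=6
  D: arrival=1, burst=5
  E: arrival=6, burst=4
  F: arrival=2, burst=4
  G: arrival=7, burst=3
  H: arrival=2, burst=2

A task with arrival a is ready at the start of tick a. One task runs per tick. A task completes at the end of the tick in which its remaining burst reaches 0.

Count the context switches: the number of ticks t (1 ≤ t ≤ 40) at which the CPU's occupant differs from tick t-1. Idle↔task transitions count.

t=0: queue=[A] q_used=0 → run A
t=1: queue=[A,D] q_used=1 → run A
t=2: queue=[A,D,F,H] q_used=2 → run A
t=3: queue=[D,F,H,A,B,C] q_used=0 → run D
t=4: queue=[D,F,H,A,B,C] q_used=1 → run D
t=5: queue=[D,F,H,A,B,C] q_used=2 → run D
t=6: queue=[F,H,A,B,C,D,E] q_used=0 → run F
t=7: queue=[F,H,A,B,C,D,E,G] q_used=1 → run F
t=8: queue=[F,H,A,B,C,D,E,G] q_used=2 → run F
t=9: queue=[H,A,B,C,D,E,G,F] q_used=0 → run H
t=10: queue=[H,A,B,C,D,E,G,F] q_used=1 → run H
t=11: queue=[A,B,C,D,E,G,F] q_used=0 → run A
t=12: queue=[A,B,C,D,E,G,F] q_used=1 → run A
t=13: queue=[A,B,C,D,E,G,F] q_used=2 → run A
t=14: queue=[B,C,D,E,G,F,A] q_used=0 → run B
t=15: queue=[B,C,D,E,G,F,A] q_used=1 → run B
t=16: queue=[B,C,D,E,G,F,A] q_used=2 → run B
t=17: queue=[C,D,E,G,F,A] q_used=0 → run C
t=18: queue=[C,D,E,G,F,A] q_used=1 → run C
t=19: queue=[C,D,E,G,F,A] q_used=2 → run C
t=20: queue=[D,E,G,F,A,C] q_used=0 → run D
t=21: queue=[D,E,G,F,A,C] q_used=1 → run D
t=22: queue=[E,G,F,A,C] q_used=0 → run E
t=23: queue=[E,G,F,A,C] q_used=1 → run E
t=24: queue=[E,G,F,A,C] q_used=2 → run E
t=25: queue=[G,F,A,C,E] q_used=0 → run G
t=26: queue=[G,F,A,C,E] q_used=1 → run G
t=27: queue=[G,F,A,C,E] q_used=2 → run G
t=28: queue=[F,A,C,E] q_used=0 → run F
t=29: queue=[A,C,E] q_used=0 → run A
t=30: queue=[C,E] q_used=0 → run C
t=31: queue=[C,E] q_used=1 → run C
t=32: queue=[C,E] q_used=2 → run C
t=33: queue=[E] q_used=0 → run E
t=34: (idle)
t=35: (idle)
t=36: (idle)
t=37: (idle)
t=38: (idle)
t=39: (idle)
t=40: (idle)

context switches = 14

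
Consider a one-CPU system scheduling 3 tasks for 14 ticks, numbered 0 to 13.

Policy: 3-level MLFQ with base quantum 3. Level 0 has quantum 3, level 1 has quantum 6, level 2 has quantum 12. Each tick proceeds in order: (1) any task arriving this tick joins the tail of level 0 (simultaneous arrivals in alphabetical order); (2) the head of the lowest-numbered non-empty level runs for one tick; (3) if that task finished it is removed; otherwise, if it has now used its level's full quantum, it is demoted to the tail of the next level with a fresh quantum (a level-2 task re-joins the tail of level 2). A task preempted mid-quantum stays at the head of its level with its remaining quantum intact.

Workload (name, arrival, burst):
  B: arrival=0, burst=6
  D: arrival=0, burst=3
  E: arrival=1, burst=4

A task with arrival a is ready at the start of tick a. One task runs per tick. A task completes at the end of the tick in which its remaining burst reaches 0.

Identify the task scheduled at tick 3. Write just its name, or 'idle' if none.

t=0: L0/L1/L2 = BD/-/- → run B
t=1: L0/L1/L2 = BDE/-/- → run B
t=2: L0/L1/L2 = BDE/-/- → run B
t=3: L0/L1/L2 = DE/B/- → run D
t=4: L0/L1/L2 = DE/B/- → run D
t=5: L0/L1/L2 = DE/B/- → run D
t=6: L0/L1/L2 = E/B/- → run E
t=7: L0/L1/L2 = E/B/- → run E
t=8: L0/L1/L2 = E/B/- → run E
t=9: L0/L1/L2 = -/BE/- → run B
t=10: L0/L1/L2 = -/BE/- → run B
t=11: L0/L1/L2 = -/BE/- → run B
t=12: L0/L1/L2 = -/E/- → run E
t=13: (idle)

running at tick 3 = D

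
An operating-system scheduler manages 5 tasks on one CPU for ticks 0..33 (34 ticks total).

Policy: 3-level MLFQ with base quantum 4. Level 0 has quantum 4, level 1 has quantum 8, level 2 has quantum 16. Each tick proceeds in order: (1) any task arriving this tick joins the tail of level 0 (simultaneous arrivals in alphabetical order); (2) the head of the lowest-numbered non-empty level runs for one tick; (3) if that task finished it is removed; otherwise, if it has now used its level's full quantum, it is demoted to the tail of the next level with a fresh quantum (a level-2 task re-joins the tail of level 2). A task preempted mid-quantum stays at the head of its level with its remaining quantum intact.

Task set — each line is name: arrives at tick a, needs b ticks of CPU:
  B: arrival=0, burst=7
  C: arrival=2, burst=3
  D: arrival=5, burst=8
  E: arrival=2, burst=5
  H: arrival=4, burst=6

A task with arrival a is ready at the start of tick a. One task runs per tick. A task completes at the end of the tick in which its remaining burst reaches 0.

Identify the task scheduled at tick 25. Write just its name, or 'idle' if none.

t=0: L0/L1/L2 = B/-/- → run B
t=1: L0/L1/L2 = B/-/- → run B
t=2: L0/L1/L2 = BCE/-/- → run B
t=3: L0/L1/L2 = BCE/-/- → run B
t=4: L0/L1/L2 = CEH/B/- → run C
t=5: L0/L1/L2 = CEHD/B/- → run C
t=6: L0/L1/L2 = CEHD/B/- → run C
t=7: L0/L1/L2 = EHD/B/- → run E
t=8: L0/L1/L2 = EHD/B/- → run E
t=9: L0/L1/L2 = EHD/B/- → run E
t=10: L0/L1/L2 = EHD/B/- → run E
t=11: L0/L1/L2 = HD/BE/- → run H
t=12: L0/L1/L2 = HD/BE/- → run H
t=13: L0/L1/L2 = HD/BE/- → run H
t=14: L0/L1/L2 = HD/BE/- → run H
t=15: L0/L1/L2 = D/BEH/- → run D
t=16: L0/L1/L2 = D/BEH/- → run D
t=17: L0/L1/L2 = D/BEH/- → run D
t=18: L0/L1/L2 = D/BEH/- → run D
t=19: L0/L1/L2 = -/BEHD/- → run B
t=20: L0/L1/L2 = -/BEHD/- → run B
t=21: L0/L1/L2 = -/BEHD/- → run B
t=22: L0/L1/L2 = -/EHD/- → run E
t=23: L0/L1/L2 = -/HD/- → run H
t=24: L0/L1/L2 = -/HD/- → run H
t=25: L0/L1/L2 = -/D/- → run D
t=26: L0/L1/L2 = -/D/- → run D
t=27: L0/L1/L2 = -/D/- → run D
t=28: L0/L1/L2 = -/D/- → run D
t=29: (idle)
t=30: (idle)
t=31: (idle)
t=32: (idle)
t=33: (idle)

running at tick 25 = D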